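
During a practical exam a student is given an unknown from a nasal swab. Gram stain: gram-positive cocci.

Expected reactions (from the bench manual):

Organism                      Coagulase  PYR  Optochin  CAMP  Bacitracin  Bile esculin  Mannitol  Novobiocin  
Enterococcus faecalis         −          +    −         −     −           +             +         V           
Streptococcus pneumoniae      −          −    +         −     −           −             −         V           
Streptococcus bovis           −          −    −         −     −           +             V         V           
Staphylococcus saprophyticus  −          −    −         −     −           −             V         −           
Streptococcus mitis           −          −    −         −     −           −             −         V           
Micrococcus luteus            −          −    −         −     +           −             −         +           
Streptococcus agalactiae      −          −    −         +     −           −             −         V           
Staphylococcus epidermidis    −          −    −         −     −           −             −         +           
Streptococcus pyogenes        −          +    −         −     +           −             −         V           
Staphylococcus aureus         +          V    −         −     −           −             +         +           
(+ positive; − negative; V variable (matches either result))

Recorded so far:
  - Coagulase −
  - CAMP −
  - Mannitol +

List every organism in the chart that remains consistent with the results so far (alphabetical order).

Enterococcus faecalis, Staphylococcus saprophyticus, Streptococcus bovis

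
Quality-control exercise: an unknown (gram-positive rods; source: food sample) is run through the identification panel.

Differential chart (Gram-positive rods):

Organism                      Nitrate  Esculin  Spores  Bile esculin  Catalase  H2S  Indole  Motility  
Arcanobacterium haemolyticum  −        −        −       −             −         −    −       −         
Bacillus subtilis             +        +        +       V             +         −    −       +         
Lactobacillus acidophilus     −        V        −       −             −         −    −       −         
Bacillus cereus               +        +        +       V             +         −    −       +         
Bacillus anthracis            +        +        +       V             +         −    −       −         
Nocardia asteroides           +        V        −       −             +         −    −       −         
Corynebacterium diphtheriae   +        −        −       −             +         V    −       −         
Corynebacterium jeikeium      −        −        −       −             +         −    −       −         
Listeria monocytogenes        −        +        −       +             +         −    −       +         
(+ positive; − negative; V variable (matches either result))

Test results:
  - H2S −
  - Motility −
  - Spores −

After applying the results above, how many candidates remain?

5

Motility −: excludes Bacillus subtilis, Bacillus cereus, Listeria monocytogenes — 6 left.
Spores −: excludes Bacillus anthracis — 5 left.
H2S −: all 5 remaining candidates are consistent.
Still consistent: Arcanobacterium haemolyticum, Corynebacterium diphtheriae, Corynebacterium jeikeium, Lactobacillus acidophilus, Nocardia asteroides.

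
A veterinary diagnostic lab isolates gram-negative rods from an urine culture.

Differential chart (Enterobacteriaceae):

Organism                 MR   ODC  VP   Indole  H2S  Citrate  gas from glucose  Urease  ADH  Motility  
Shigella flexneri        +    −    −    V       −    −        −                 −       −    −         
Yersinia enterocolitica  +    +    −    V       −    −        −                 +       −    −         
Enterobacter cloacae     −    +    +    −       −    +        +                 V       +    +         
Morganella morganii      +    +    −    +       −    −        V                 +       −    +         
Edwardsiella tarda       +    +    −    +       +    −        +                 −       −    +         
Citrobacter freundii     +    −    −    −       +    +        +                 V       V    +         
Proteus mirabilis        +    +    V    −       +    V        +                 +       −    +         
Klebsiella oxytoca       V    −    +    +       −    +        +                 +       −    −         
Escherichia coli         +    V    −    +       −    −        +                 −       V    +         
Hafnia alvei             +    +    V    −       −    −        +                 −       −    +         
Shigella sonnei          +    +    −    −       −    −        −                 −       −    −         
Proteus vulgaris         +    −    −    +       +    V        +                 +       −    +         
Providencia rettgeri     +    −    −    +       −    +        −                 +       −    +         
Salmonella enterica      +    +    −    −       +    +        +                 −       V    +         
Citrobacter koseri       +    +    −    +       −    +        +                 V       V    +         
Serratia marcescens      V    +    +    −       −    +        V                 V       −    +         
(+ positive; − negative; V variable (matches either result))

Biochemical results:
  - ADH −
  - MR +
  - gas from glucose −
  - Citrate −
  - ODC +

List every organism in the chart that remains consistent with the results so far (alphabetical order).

Morganella morganii, Shigella sonnei, Yersinia enterocolitica

Citrate −: excludes 7 organisms — 9 left.
gas from glucose −: excludes 5 organisms — 4 left.
ADH −: all 4 remaining candidates are consistent.
MR +: all 4 remaining candidates are consistent.
ODC +: excludes Shigella flexneri — 3 left.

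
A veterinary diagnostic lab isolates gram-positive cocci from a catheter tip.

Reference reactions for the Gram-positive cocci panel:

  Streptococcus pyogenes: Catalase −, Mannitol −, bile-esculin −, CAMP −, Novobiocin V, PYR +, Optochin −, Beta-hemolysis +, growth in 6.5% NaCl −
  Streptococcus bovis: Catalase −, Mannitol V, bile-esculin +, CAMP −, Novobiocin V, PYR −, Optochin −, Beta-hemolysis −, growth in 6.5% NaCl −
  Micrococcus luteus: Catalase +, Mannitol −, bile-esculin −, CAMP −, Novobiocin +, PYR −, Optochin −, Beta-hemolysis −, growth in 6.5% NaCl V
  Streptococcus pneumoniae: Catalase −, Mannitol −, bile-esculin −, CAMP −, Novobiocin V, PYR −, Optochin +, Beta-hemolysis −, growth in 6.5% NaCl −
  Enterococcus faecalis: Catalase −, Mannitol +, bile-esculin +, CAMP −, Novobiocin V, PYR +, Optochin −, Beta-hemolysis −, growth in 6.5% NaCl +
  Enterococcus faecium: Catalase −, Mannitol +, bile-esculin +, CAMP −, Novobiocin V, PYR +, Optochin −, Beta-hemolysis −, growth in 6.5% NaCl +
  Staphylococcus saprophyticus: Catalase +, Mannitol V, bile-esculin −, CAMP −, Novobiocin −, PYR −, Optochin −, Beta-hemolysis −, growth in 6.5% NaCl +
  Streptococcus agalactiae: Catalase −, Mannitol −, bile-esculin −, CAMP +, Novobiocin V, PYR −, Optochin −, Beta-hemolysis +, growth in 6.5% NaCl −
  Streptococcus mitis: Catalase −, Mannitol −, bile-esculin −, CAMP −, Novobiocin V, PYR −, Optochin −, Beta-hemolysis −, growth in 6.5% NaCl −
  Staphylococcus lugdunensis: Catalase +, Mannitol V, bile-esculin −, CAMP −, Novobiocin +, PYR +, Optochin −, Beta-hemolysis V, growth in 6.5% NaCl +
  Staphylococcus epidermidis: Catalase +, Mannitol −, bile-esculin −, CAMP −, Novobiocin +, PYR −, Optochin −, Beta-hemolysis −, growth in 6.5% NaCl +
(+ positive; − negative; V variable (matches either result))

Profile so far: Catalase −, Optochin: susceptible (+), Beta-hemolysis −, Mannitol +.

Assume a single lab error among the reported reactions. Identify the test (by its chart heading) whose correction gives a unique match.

Mannitol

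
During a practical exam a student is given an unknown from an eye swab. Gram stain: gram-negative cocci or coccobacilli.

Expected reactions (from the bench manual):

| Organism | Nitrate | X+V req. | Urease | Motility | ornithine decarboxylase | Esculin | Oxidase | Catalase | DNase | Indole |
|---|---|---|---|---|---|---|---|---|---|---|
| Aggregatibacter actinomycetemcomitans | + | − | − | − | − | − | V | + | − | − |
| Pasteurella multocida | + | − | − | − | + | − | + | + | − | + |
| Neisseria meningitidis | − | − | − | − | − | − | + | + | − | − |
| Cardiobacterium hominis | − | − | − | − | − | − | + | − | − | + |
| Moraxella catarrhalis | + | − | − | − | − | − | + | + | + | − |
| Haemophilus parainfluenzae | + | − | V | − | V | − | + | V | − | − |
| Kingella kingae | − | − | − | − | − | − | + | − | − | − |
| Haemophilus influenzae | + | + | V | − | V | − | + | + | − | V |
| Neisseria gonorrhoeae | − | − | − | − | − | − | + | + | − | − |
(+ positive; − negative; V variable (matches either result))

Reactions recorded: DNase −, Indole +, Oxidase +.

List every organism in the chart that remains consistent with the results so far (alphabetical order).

Indole +: excludes 6 organisms — 3 left.
DNase −: all 3 remaining candidates are consistent.
Oxidase +: all 3 remaining candidates are consistent.

Cardiobacterium hominis, Haemophilus influenzae, Pasteurella multocida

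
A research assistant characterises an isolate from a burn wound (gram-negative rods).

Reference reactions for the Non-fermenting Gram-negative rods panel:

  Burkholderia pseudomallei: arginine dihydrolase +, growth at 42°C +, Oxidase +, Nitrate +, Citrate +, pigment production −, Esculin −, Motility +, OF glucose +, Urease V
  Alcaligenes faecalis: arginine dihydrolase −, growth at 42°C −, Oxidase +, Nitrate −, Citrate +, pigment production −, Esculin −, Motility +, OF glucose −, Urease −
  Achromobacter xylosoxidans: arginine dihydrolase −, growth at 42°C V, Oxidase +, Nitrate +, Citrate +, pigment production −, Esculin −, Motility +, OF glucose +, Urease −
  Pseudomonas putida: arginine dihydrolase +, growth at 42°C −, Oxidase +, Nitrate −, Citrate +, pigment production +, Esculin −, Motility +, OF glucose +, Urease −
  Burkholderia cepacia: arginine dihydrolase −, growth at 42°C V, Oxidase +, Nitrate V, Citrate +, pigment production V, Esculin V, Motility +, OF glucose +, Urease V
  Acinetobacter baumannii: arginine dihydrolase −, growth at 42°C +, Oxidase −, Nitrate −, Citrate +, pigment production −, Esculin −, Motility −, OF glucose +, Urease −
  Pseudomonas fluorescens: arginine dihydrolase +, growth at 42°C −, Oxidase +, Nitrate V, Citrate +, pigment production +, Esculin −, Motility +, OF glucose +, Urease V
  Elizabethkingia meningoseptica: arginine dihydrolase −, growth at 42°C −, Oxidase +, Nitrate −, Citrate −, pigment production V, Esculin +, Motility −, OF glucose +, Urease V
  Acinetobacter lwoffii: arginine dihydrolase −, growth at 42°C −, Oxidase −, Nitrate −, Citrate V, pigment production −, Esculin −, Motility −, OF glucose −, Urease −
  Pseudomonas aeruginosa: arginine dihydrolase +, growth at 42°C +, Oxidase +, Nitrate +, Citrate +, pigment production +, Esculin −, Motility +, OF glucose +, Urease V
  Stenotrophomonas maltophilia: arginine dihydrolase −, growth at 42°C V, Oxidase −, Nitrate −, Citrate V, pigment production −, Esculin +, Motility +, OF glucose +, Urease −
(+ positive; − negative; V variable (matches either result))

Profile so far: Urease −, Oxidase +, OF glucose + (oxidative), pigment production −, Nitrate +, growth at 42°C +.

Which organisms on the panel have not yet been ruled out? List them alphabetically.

Achromobacter xylosoxidans, Burkholderia cepacia, Burkholderia pseudomallei

growth at 42°C +: excludes 5 organisms — 6 left.
OF glucose +: all 6 remaining candidates are consistent.
Oxidase +: excludes Acinetobacter baumannii, Stenotrophomonas maltophilia — 4 left.
Urease −: all 4 remaining candidates are consistent.
Nitrate +: all 4 remaining candidates are consistent.
pigment production −: excludes Pseudomonas aeruginosa — 3 left.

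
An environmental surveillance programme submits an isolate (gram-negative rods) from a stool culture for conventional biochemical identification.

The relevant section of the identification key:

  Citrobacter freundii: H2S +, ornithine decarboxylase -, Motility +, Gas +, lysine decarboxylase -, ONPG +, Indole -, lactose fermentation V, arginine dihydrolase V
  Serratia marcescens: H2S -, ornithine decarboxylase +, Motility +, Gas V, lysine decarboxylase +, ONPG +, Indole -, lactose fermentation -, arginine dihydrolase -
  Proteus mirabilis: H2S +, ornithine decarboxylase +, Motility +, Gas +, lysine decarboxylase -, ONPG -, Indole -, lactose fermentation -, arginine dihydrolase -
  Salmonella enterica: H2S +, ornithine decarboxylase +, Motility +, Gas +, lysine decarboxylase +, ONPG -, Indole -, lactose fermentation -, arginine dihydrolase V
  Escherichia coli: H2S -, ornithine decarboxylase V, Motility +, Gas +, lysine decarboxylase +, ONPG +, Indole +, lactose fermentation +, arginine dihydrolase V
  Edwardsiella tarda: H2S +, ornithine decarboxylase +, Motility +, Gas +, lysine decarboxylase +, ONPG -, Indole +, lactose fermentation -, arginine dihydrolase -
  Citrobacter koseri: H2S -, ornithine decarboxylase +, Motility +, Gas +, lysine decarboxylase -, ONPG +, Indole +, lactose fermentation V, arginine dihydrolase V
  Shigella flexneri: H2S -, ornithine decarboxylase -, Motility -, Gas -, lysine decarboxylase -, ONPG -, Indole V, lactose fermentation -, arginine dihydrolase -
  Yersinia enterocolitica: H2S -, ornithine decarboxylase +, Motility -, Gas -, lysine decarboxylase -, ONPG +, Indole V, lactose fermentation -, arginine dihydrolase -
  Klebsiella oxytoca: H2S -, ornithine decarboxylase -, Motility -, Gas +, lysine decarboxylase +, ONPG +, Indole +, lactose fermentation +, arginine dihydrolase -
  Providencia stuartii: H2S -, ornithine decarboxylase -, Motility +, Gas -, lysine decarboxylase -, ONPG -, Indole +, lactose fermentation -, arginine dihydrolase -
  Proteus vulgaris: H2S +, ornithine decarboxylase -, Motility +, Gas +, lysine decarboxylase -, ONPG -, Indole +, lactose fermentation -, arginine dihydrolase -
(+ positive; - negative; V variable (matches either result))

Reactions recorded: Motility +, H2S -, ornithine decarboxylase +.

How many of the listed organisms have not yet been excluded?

3

Motility +: excludes Shigella flexneri, Yersinia enterocolitica, Klebsiella oxytoca — 9 left.
ornithine decarboxylase +: excludes Citrobacter freundii, Providencia stuartii, Proteus vulgaris — 6 left.
H2S -: excludes Proteus mirabilis, Salmonella enterica, Edwardsiella tarda — 3 left.
Still consistent: Citrobacter koseri, Escherichia coli, Serratia marcescens.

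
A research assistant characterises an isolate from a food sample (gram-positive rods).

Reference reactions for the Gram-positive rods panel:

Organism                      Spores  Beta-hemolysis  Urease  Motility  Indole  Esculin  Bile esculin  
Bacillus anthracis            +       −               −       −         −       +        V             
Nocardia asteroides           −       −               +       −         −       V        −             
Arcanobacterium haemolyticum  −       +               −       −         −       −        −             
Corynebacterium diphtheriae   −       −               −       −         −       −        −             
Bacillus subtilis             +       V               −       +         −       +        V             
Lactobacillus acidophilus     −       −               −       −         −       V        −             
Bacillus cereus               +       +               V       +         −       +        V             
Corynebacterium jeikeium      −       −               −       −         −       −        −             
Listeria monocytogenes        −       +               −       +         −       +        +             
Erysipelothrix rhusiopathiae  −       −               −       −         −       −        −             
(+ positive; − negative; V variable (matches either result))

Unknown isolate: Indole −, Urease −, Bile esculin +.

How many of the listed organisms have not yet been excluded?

Urease −: excludes Nocardia asteroides — 9 left.
Indole −: all 9 remaining candidates are consistent.
Bile esculin +: excludes 5 organisms — 4 left.
Still consistent: Bacillus anthracis, Bacillus cereus, Bacillus subtilis, Listeria monocytogenes.

4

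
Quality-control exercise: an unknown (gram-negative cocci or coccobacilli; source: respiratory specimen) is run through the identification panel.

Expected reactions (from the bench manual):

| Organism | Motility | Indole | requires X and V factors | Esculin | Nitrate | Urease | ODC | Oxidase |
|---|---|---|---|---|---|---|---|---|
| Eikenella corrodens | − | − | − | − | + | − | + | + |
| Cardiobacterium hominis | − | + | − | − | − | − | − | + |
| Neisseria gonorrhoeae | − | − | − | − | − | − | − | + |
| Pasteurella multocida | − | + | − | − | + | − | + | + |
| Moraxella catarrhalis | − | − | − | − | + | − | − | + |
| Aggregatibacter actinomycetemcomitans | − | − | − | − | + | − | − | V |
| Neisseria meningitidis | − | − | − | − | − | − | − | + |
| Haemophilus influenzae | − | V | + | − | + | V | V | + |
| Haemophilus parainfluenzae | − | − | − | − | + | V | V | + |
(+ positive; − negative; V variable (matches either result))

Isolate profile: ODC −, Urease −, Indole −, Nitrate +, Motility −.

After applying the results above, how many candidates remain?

4

Motility −: all 9 remaining candidates are consistent.
Indole −: excludes Cardiobacterium hominis, Pasteurella multocida — 7 left.
Nitrate +: excludes Neisseria gonorrhoeae, Neisseria meningitidis — 5 left.
Urease −: all 5 remaining candidates are consistent.
ODC −: excludes Eikenella corrodens — 4 left.
Still consistent: Aggregatibacter actinomycetemcomitans, Haemophilus influenzae, Haemophilus parainfluenzae, Moraxella catarrhalis.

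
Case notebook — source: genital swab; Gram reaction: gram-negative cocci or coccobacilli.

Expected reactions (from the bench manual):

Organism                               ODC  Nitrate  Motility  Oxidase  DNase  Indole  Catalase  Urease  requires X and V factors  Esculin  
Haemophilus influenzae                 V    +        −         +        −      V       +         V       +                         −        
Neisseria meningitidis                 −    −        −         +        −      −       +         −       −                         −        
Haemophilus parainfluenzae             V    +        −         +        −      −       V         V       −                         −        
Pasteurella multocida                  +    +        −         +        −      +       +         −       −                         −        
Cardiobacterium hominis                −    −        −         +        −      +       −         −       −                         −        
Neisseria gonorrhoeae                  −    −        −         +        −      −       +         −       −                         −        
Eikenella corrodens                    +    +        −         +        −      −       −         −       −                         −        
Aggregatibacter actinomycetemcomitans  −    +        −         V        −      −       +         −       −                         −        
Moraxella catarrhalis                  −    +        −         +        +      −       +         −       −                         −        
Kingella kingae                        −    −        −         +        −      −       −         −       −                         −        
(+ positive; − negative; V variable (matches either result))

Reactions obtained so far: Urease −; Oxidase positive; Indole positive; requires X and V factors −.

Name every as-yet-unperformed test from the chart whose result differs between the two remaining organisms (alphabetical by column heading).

Urease −: all 10 remaining candidates are consistent.
Indole +: excludes 7 organisms — 3 left.
Oxidase +: all 3 remaining candidates are consistent.
requires X and V factors −: excludes Haemophilus influenzae — 2 left.
Two candidates remain: Cardiobacterium hominis and Pasteurella multocida.
  ODC: Cardiobacterium hominis −, Pasteurella multocida + — discriminates.
  Nitrate: Cardiobacterium hominis −, Pasteurella multocida + — discriminates.
  Motility: − vs − — same for both, does not separate.
  DNase: − vs − — same for both, does not separate.
  Catalase: Cardiobacterium hominis −, Pasteurella multocida + — discriminates.
  Esculin: − vs − — same for both, does not separate.

Catalase, Nitrate, ODC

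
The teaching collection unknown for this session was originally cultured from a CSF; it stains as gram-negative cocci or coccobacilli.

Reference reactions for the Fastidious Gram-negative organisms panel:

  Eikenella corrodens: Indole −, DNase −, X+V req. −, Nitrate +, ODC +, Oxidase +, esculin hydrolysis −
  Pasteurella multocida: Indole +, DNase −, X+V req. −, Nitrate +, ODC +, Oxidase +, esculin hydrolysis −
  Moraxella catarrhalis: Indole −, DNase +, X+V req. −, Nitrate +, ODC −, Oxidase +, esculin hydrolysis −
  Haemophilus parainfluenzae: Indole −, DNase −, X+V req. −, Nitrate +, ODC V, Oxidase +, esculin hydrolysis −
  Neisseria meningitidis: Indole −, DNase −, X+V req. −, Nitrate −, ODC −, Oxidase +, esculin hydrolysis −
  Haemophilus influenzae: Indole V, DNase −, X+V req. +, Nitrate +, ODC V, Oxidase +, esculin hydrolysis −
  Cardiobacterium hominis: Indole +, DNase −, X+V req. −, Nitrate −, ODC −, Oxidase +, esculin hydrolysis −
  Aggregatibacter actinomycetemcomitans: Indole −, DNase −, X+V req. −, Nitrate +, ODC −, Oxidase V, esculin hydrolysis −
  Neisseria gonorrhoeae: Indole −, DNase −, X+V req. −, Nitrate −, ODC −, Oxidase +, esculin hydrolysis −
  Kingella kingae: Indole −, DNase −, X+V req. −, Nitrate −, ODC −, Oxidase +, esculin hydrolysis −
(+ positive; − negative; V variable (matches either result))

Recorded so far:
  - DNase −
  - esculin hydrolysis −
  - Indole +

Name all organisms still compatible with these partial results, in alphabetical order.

Cardiobacterium hominis, Haemophilus influenzae, Pasteurella multocida

esculin hydrolysis −: all 10 remaining candidates are consistent.
Indole +: excludes 7 organisms — 3 left.
DNase −: all 3 remaining candidates are consistent.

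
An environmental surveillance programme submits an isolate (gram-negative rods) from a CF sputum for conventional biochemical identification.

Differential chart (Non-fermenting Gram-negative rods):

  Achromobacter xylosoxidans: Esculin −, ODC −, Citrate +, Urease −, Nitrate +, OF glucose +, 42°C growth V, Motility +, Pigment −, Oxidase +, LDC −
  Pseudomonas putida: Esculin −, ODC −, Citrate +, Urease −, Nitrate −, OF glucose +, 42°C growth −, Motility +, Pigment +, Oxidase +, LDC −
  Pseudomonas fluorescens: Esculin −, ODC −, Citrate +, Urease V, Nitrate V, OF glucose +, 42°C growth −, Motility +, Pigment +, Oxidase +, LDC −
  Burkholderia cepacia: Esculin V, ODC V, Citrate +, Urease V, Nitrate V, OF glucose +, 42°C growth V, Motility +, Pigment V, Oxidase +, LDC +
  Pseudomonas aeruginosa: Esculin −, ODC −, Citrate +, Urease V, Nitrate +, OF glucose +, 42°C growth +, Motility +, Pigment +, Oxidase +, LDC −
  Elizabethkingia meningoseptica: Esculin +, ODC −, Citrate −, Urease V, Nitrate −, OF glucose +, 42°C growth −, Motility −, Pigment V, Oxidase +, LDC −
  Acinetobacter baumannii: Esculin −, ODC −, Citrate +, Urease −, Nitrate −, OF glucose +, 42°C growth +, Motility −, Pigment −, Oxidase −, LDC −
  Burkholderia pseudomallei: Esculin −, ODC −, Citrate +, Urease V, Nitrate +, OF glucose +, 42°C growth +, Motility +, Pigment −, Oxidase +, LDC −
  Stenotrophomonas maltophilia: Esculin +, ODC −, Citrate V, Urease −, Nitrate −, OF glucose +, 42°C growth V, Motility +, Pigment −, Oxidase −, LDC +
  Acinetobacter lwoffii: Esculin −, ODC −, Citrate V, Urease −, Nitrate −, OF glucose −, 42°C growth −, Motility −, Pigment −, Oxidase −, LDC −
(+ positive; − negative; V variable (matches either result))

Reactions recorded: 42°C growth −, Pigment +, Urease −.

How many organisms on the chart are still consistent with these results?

Pigment +: excludes 5 organisms — 5 left.
Urease −: all 5 remaining candidates are consistent.
42°C growth −: excludes Pseudomonas aeruginosa — 4 left.
Still consistent: Burkholderia cepacia, Elizabethkingia meningoseptica, Pseudomonas fluorescens, Pseudomonas putida.

4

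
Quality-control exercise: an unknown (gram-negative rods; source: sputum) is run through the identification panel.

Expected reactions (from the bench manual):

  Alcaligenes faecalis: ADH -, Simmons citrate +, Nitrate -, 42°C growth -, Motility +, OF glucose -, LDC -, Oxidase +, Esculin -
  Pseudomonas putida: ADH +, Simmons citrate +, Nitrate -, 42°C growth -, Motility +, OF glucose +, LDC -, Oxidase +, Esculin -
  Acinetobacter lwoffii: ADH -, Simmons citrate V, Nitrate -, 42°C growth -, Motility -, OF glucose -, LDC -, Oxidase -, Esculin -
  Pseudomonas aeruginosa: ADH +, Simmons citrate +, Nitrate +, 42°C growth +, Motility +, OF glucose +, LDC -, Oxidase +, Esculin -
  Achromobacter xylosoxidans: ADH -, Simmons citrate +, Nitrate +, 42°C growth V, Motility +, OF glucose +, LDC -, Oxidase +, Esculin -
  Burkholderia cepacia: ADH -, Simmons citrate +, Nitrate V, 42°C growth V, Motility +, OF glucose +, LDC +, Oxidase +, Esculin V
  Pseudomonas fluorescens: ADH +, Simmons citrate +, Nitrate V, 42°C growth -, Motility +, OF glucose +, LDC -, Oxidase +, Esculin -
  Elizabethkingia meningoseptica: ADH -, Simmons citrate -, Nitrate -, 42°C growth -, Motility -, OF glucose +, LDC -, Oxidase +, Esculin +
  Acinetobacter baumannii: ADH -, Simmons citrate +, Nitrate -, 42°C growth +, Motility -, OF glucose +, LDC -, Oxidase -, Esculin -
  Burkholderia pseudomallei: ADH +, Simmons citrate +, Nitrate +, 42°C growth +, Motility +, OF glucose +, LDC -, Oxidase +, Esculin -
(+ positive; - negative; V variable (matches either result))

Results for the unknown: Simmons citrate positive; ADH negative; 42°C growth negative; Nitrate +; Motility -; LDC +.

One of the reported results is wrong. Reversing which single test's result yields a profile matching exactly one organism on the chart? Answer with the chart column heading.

Motility

As reported, no row in the chart matches all 6 reactions.
Reversing 42°C growth → still no organism matches.
Reversing Motility (to +) → unique match: Burkholderia cepacia.
Reversing Simmons citrate → still no organism matches.
Reversing ADH → still no organism matches.
Reversing LDC → still no organism matches.
Reversing Nitrate → still no organism matches.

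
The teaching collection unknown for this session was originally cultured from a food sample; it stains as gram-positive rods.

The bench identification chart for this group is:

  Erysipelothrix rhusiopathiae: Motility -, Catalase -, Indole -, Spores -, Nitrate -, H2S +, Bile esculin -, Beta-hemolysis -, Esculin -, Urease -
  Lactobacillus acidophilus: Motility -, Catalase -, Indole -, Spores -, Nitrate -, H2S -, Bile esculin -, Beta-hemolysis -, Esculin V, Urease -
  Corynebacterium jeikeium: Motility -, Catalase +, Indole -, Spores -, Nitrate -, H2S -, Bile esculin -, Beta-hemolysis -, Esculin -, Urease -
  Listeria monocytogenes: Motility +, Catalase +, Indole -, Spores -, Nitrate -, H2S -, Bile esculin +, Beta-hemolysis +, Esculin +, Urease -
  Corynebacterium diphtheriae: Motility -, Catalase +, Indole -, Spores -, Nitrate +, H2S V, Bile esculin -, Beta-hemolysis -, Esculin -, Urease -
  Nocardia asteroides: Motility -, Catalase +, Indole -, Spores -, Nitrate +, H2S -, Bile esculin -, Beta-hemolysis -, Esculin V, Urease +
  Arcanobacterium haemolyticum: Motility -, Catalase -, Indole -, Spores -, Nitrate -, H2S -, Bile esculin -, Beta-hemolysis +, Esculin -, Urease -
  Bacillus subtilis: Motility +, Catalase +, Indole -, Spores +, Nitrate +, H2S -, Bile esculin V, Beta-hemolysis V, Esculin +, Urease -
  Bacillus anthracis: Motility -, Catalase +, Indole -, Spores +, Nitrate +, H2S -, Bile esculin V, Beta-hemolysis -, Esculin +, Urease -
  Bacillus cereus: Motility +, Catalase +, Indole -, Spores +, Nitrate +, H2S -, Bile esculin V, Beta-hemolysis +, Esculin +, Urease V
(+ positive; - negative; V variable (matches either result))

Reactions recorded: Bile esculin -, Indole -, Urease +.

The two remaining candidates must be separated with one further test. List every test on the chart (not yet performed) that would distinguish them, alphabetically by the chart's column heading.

Urease +: excludes 8 organisms — 2 left.
Indole -: all 2 remaining candidates are consistent.
Bile esculin -: all 2 remaining candidates are consistent.
Two candidates remain: Bacillus cereus and Nocardia asteroides.
  Motility: Bacillus cereus +, Nocardia asteroides - — discriminates.
  Catalase: + vs + — same for both, does not separate.
  Spores: Bacillus cereus +, Nocardia asteroides - — discriminates.
  Nitrate: + vs + — same for both, does not separate.
  H2S: - vs - — same for both, does not separate.
  Beta-hemolysis: Bacillus cereus +, Nocardia asteroides - — discriminates.
  Esculin: + vs V — variable for at least one, does not separate.

Beta-hemolysis, Motility, Spores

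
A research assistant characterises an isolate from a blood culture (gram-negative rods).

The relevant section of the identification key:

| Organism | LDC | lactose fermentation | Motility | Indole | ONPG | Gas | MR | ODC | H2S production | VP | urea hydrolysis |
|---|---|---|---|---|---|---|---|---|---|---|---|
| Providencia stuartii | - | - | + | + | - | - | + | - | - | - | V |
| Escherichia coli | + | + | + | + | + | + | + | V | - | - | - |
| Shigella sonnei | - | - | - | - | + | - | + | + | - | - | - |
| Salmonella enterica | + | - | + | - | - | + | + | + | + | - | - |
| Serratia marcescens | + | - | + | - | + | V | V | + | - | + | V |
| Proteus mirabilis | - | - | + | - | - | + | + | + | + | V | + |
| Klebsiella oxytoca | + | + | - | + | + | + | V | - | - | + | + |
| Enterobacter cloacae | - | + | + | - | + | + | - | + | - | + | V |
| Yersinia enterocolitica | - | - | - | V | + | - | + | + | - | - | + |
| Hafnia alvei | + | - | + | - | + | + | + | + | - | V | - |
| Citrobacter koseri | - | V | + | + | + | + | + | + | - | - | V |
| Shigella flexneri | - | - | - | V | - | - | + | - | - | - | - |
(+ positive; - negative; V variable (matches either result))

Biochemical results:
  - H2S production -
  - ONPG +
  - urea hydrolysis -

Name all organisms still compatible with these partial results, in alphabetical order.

ONPG +: excludes Providencia stuartii, Salmonella enterica, Proteus mirabilis, Shigella flexneri — 8 left.
urea hydrolysis -: excludes Klebsiella oxytoca, Yersinia enterocolitica — 6 left.
H2S production -: all 6 remaining candidates are consistent.

Citrobacter koseri, Enterobacter cloacae, Escherichia coli, Hafnia alvei, Serratia marcescens, Shigella sonnei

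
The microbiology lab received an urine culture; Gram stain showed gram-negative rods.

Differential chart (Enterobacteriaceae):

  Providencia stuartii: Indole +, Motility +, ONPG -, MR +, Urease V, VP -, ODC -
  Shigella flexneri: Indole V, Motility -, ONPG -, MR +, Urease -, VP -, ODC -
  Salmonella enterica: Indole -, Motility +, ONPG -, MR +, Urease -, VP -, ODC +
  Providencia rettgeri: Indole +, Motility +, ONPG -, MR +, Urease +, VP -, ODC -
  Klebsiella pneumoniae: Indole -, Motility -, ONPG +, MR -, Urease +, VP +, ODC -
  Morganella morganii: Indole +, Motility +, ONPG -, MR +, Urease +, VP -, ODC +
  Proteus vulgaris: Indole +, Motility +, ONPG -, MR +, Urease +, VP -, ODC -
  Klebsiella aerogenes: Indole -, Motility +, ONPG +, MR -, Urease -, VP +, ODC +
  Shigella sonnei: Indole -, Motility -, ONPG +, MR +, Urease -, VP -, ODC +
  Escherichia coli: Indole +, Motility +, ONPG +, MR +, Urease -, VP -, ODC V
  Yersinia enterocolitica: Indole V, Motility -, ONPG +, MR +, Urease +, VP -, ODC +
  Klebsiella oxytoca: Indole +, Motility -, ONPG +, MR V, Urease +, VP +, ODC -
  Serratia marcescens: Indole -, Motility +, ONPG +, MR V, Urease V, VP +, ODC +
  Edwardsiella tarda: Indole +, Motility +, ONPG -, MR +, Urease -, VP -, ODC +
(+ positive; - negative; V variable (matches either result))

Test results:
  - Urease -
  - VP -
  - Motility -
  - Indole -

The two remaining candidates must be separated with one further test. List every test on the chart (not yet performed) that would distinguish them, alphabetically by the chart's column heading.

Indole -: excludes 7 organisms — 7 left.
VP -: excludes Klebsiella pneumoniae, Klebsiella aerogenes, Serratia marcescens — 4 left.
Motility -: excludes Salmonella enterica — 3 left.
Urease -: excludes Yersinia enterocolitica — 2 left.
Two candidates remain: Shigella flexneri and Shigella sonnei.
  ONPG: Shigella flexneri -, Shigella sonnei + — discriminates.
  MR: + vs + — same for both, does not separate.
  ODC: Shigella flexneri -, Shigella sonnei + — discriminates.

ODC, ONPG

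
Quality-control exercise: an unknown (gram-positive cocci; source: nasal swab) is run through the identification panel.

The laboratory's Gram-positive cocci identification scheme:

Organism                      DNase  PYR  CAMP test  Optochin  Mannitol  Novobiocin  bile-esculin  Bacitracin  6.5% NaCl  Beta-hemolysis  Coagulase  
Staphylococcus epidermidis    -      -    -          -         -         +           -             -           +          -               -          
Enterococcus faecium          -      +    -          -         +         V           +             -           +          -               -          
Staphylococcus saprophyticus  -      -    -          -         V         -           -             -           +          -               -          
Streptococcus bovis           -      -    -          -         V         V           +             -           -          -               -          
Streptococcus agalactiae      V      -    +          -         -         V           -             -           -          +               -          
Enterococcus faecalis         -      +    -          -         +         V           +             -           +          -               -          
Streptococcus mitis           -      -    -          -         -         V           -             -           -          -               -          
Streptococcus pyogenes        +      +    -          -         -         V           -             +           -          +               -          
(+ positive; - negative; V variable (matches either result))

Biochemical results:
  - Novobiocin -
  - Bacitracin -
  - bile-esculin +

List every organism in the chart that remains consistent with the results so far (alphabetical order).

Enterococcus faecalis, Enterococcus faecium, Streptococcus bovis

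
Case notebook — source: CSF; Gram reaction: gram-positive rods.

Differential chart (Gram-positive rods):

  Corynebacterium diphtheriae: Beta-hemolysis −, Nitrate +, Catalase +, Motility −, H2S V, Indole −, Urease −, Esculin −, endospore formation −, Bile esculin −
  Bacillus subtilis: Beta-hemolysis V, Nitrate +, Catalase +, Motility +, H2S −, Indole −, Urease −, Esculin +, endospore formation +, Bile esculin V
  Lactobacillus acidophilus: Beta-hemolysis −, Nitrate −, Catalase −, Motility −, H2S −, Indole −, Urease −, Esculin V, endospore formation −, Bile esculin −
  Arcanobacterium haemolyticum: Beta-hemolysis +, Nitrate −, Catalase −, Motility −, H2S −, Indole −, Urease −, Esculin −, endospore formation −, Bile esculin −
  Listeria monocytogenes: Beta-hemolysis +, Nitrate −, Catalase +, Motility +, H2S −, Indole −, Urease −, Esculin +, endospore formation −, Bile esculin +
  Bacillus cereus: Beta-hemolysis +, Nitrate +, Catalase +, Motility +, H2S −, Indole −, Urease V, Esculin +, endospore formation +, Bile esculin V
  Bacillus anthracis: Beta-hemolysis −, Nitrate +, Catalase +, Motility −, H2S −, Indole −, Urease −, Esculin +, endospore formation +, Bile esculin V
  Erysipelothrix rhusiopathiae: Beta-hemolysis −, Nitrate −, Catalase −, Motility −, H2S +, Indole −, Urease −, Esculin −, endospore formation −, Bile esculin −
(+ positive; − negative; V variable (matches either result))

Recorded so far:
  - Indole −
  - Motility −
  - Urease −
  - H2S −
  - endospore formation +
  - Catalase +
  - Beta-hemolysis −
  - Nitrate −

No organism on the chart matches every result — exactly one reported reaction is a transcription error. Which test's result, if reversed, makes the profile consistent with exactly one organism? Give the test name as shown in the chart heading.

Nitrate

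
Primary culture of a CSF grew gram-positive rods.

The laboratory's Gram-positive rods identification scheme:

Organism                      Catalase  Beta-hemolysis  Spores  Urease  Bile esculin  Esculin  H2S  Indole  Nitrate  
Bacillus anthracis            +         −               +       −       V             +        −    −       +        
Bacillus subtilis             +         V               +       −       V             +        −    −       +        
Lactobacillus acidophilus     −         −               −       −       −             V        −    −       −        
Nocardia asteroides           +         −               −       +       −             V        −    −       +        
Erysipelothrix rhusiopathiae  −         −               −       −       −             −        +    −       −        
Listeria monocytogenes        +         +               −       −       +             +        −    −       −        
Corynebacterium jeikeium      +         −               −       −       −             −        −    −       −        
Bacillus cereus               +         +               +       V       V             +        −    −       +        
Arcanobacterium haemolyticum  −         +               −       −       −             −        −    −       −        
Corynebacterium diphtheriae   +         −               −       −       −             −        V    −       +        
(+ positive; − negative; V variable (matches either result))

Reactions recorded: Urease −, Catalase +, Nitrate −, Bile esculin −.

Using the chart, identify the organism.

Corynebacterium jeikeium

Urease −: excludes Nocardia asteroides — 9 left.
Catalase +: excludes Lactobacillus acidophilus, Erysipelothrix rhusiopathiae, Arcanobacterium haemolyticum — 6 left.
Nitrate −: excludes Bacillus anthracis, Bacillus subtilis, Bacillus cereus, Corynebacterium diphtheriae — 2 left.
Bile esculin −: excludes Listeria monocytogenes — 1 left.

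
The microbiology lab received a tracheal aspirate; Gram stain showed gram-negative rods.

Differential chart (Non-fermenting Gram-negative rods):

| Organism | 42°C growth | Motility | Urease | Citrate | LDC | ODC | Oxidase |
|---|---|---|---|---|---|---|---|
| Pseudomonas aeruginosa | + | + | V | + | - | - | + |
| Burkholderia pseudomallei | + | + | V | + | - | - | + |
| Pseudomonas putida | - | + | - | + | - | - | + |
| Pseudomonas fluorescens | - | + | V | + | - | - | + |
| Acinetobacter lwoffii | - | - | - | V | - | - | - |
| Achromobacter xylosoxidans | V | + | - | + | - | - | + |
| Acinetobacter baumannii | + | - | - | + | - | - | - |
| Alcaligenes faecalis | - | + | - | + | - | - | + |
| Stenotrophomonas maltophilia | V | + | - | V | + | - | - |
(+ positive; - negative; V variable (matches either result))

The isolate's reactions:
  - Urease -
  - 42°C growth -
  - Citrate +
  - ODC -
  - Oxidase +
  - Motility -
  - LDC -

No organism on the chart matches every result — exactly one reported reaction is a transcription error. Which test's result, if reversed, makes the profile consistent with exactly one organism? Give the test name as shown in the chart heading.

As reported, no row in the chart matches all 7 reactions.
Reversing LDC → still no organism matches.
Reversing Urease → still no organism matches.
Reversing 42°C growth → still no organism matches.
Reversing ODC → still no organism matches.
Reversing Motility → 4 organisms match (not unique).
Reversing Citrate → still no organism matches.
Reversing Oxidase (to -) → unique match: Acinetobacter lwoffii.

Oxidase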